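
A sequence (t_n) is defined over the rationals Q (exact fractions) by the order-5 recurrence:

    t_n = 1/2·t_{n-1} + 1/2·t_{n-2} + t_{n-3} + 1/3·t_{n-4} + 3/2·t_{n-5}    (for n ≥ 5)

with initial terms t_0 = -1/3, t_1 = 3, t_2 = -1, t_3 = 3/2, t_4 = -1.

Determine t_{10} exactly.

t_5 = 1/2·-1 + 1/2·3/2 + 1·-1 + 1/3·3 + 3/2·-1/3 = -1/4
t_6 = 1/2·-1/4 + 1/2·-1 + 1·3/2 + 1/3·-1 + 3/2·3 = 121/24
t_7 = 1/2·121/24 + 1/2·-1/4 + 1·-1 + 1/3·3/2 + 3/2·-1 = 19/48
t_8 = 1/2·19/48 + 1/2·121/24 + 1·-1/4 + 1/3·-1 + 3/2·3/2 = 421/96
t_9 = 1/2·421/96 + 1/2·19/48 + 1·121/24 + 1/3·-1/4 + 3/2·-1 = 1123/192
t_10 = 1/2·1123/192 + 1/2·421/96 + 1·19/48 + 1/3·121/24 + 3/2·-1/4 = 7855/1152

7855/1152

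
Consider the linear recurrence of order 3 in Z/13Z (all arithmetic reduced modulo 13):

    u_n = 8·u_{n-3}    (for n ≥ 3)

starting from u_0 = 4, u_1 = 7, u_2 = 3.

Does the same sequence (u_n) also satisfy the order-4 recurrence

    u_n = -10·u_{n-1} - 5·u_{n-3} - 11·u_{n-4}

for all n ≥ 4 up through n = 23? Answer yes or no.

Terms u_0..u_23: 4, 7, 3, 6, 4, 11, 9, 6, 10, 7, 9, 2, 4, 7, 3, 6, 4, 11, 9, 6, 10, 7, 9, 2
n=4: candidate gives 4, actual u_4 = 4 ✓
n=5: candidate gives 11, actual u_5 = 11 ✓
n=6: candidate gives 9, actual u_6 = 9 ✓
n=7: candidate gives 6, actual u_7 = 6 ✓
n=8: candidate gives 10, actual u_8 = 10 ✓
n=9: candidate gives 7, actual u_9 = 7 ✓
n=10: candidate gives 9, actual u_10 = 9 ✓
n=11: candidate gives 2, actual u_11 = 2 ✓
n=12: candidate gives 4, actual u_12 = 4 ✓
n=13: candidate gives 7, actual u_13 = 7 ✓
n=14: candidate gives 3, actual u_14 = 3 ✓
n=15: candidate gives 6, actual u_15 = 6 ✓
n=16: candidate gives 4, actual u_16 = 4 ✓
n=17: candidate gives 11, actual u_17 = 11 ✓
n=18: candidate gives 9, actual u_18 = 9 ✓
n=19: candidate gives 6, actual u_19 = 6 ✓
n=20: candidate gives 10, actual u_20 = 10 ✓
n=21: candidate gives 7, actual u_21 = 7 ✓
n=22: candidate gives 9, actual u_22 = 9 ✓
n=23: candidate gives 2, actual u_23 = 2 ✓

yes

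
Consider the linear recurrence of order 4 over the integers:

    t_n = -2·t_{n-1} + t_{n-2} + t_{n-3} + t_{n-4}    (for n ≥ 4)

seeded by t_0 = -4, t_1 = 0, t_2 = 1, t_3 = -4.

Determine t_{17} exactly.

-310680

t_4 = -2·-4 + 1·1 + 1·0 + 1·-4 = 5
t_5 = -2·5 + 1·-4 + 1·1 + 1·0 = -13
t_6 = -2·-13 + 1·5 + 1·-4 + 1·1 = 28
t_7 = -2·28 + 1·-13 + 1·5 + 1·-4 = -68
t_8 = -2·-68 + 1·28 + 1·-13 + 1·5 = 156
t_9 = -2·156 + 1·-68 + 1·28 + 1·-13 = -365
t_10 = -2·-365 + 1·156 + 1·-68 + 1·28 = 846
t_11 = -2·846 + 1·-365 + 1·156 + 1·-68 = -1969
t_12 = -2·-1969 + 1·846 + 1·-365 + 1·156 = 4575
t_13 = -2·4575 + 1·-1969 + 1·846 + 1·-365 = -10638
t_14 = -2·-10638 + 1·4575 + 1·-1969 + 1·846 = 24728
t_15 = -2·24728 + 1·-10638 + 1·4575 + 1·-1969 = -57488
t_16 = -2·-57488 + 1·24728 + 1·-10638 + 1·4575 = 133641
t_17 = -2·133641 + 1·-57488 + 1·24728 + 1·-10638 = -310680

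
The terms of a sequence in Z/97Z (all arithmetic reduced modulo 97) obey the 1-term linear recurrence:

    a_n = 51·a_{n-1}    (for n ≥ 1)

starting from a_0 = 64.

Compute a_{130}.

12

a_1 = 51·64 = 63
a_2 = 51·63 = 12
a_3 = 51·12 = 30
a_4 = 51·30 = 75
a_5 = 51·75 = 42
a_6 = 51·42 = 8
a_7 = 51·8 = 20
a_8 = 51·20 = 50
a_9 = 51·50 = 28
a_10 = 51·28 = 70
a_11 = 51·70 = 78
a_12 = 51·78 = 1
a_13 = 51·1 = 51
a_14 = 51·51 = 79
a_15 = 51·79 = 52
a_16 = 51·52 = 33
a_17 = 51·33 = 34
a_18 = 51·34 = 85
a_19 = 51·85 = 67
a_20 = 51·67 = 22
a_21 = 51·22 = 55
a_22 = 51·55 = 89
a_23 = 51·89 = 77
a_24 = 51·77 = 47
a_25 = 51·47 = 69
a_26 = 51·69 = 27
a_27 = 51·27 = 19
a_28 = 51·19 = 96
a_29 = 51·96 = 46
a_30 = 51·46 = 18
a_31 = 51·18 = 45
a_32 = 51·45 = 64
(a_32) = (64) = (a_0), so the sequence has period 32.
130 ≡ 2 (mod 32), hence a_130 = a_2 = 12.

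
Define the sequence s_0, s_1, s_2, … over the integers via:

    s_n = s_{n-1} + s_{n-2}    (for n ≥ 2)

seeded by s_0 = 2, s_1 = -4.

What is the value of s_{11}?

-246

s_2 = 1·-4 + 1·2 = -2
s_3 = 1·-2 + 1·-4 = -6
s_4 = 1·-6 + 1·-2 = -8
s_5 = 1·-8 + 1·-6 = -14
s_6 = 1·-14 + 1·-8 = -22
s_7 = 1·-22 + 1·-14 = -36
s_8 = 1·-36 + 1·-22 = -58
s_9 = 1·-58 + 1·-36 = -94
s_10 = 1·-94 + 1·-58 = -152
s_11 = 1·-152 + 1·-94 = -246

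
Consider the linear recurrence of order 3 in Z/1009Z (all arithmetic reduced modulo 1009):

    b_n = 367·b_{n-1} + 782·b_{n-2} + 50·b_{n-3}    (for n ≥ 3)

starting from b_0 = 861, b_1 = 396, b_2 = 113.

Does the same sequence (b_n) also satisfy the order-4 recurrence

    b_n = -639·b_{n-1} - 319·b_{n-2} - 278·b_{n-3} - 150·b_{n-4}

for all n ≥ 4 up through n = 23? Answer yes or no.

Terms b_0..b_23: 861, 396, 113, 683, 632, 824, 375, 339, 777, 940, 904, 843, 832, 770, 670, 701, 399, 626, 671, 1007, 338, 646, 834, 770
n=4: candidate gives 632, actual b_4 = 632 ✓
n=5: candidate gives 824, actual b_5 = 824 ✓
n=6: candidate gives 375, actual b_6 = 375 ✓
n=7: candidate gives 339, actual b_7 = 339 ✓
n=8: candidate gives 777, actual b_8 = 777 ✓
n=9: candidate gives 940, actual b_9 = 940 ✓
n=10: candidate gives 904, actual b_10 = 904 ✓
n=11: candidate gives 843, actual b_11 = 843 ✓
n=12: candidate gives 832, actual b_12 = 832 ✓
n=13: candidate gives 770, actual b_13 = 770 ✓
n=14: candidate gives 670, actual b_14 = 670 ✓
n=15: candidate gives 701, actual b_15 = 701 ✓
n=16: candidate gives 399, actual b_16 = 399 ✓
n=17: candidate gives 626, actual b_17 = 626 ✓
n=18: candidate gives 671, actual b_18 = 671 ✓
n=19: candidate gives 1007, actual b_19 = 1007 ✓
n=20: candidate gives 338, actual b_20 = 338 ✓
n=21: candidate gives 646, actual b_21 = 646 ✓
n=22: candidate gives 834, actual b_22 = 834 ✓
n=23: candidate gives 770, actual b_23 = 770 ✓

yes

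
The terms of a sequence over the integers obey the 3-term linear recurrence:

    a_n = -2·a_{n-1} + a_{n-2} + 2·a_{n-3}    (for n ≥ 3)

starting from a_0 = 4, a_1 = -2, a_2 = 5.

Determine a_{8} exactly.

89

a_3 = -2·5 + 1·-2 + 2·4 = -4
a_4 = -2·-4 + 1·5 + 2·-2 = 9
a_5 = -2·9 + 1·-4 + 2·5 = -12
a_6 = -2·-12 + 1·9 + 2·-4 = 25
a_7 = -2·25 + 1·-12 + 2·9 = -44
a_8 = -2·-44 + 1·25 + 2·-12 = 89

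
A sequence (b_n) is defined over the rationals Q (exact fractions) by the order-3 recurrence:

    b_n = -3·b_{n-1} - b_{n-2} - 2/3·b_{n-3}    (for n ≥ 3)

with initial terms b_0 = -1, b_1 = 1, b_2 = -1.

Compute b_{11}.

b_3 = -3·-1 + -1·1 + -2/3·-1 = 8/3
b_4 = -3·8/3 + -1·-1 + -2/3·1 = -23/3
b_5 = -3·-23/3 + -1·8/3 + -2/3·-1 = 21
b_6 = -3·21 + -1·-23/3 + -2/3·8/3 = -514/9
b_7 = -3·-514/9 + -1·21 + -2/3·-23/3 = 1399/9
b_8 = -3·1399/9 + -1·-514/9 + -2/3·21 = -3809/9
b_9 = -3·-3809/9 + -1·1399/9 + -2/3·-514/9 = 31112/27
b_10 = -3·31112/27 + -1·-3809/9 + -2/3·1399/9 = -84707/27
b_11 = -3·-84707/27 + -1·31112/27 + -2/3·-3809/9 = 230627/27

230627/27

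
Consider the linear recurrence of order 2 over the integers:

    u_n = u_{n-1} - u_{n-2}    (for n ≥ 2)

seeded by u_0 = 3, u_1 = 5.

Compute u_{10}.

u_2 = 1·5 + -1·3 = 2
u_3 = 1·2 + -1·5 = -3
u_4 = 1·-3 + -1·2 = -5
u_5 = 1·-5 + -1·-3 = -2
u_6 = 1·-2 + -1·-5 = 3
u_7 = 1·3 + -1·-2 = 5
u_8 = 1·5 + -1·3 = 2
u_9 = 1·2 + -1·5 = -3
u_10 = 1·-3 + -1·2 = -5

-5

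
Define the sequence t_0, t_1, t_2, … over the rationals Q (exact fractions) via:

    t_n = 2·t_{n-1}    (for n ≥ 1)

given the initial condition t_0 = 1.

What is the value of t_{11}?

2048

t_1 = 2·1 = 2
t_2 = 2·2 = 4
t_3 = 2·4 = 8
t_4 = 2·8 = 16
t_5 = 2·16 = 32
t_6 = 2·32 = 64
t_7 = 2·64 = 128
t_8 = 2·128 = 256
t_9 = 2·256 = 512
t_10 = 2·512 = 1024
t_11 = 2·1024 = 2048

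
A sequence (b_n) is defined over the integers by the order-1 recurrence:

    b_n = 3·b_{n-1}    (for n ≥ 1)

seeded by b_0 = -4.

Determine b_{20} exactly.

b_1 = 3·-4 = -12
b_2 = 3·-12 = -36
b_3 = 3·-36 = -108
b_4 = 3·-108 = -324
b_5 = 3·-324 = -972
b_6 = 3·-972 = -2916
b_7 = 3·-2916 = -8748
b_8 = 3·-8748 = -26244
b_9 = 3·-26244 = -78732
b_10 = 3·-78732 = -236196
b_11 = 3·-236196 = -708588
b_12 = 3·-708588 = -2125764
b_13 = 3·-2125764 = -6377292
b_14 = 3·-6377292 = -19131876
b_15 = 3·-19131876 = -57395628
b_16 = 3·-57395628 = -172186884
b_17 = 3·-172186884 = -516560652
b_18 = 3·-516560652 = -1549681956
b_19 = 3·-1549681956 = -4649045868
b_20 = 3·-4649045868 = -13947137604

-13947137604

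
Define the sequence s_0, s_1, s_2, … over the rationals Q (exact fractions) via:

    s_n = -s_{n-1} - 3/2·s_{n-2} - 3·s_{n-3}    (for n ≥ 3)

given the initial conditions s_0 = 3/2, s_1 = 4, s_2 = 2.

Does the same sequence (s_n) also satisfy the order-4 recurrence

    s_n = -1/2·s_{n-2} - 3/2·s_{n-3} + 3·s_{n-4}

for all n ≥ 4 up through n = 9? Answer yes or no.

Terms s_0..s_9: 3/2, 4, 2, -25/2, -5/2, 61/4, 26, -331/8, -347/8, 439/16
n=4: candidate gives -5/2, actual s_4 = -5/2 ✓
n=5: candidate gives 61/4, actual s_5 = 61/4 ✓
n=6: candidate gives 26, actual s_6 = 26 ✓
n=7: candidate gives -331/8, actual s_7 = -331/8 ✓
n=8: candidate gives -347/8, actual s_8 = -347/8 ✓
n=9: candidate gives 439/16, actual s_9 = 439/16 ✓

yes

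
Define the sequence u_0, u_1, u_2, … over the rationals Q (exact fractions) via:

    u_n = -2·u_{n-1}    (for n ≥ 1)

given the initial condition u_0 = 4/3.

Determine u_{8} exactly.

u_1 = -2·4/3 = -8/3
u_2 = -2·-8/3 = 16/3
u_3 = -2·16/3 = -32/3
u_4 = -2·-32/3 = 64/3
u_5 = -2·64/3 = -128/3
u_6 = -2·-128/3 = 256/3
u_7 = -2·256/3 = -512/3
u_8 = -2·-512/3 = 1024/3

1024/3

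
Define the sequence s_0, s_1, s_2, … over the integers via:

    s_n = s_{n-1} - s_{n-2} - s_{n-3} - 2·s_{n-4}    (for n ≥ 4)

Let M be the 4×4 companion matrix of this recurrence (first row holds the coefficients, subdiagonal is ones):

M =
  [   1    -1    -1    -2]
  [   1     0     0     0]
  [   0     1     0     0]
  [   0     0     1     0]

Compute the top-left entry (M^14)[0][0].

262

(M^14)[0][0] is the top entry after applying M 14 times to the unit state (1, 0, 0, 0). Equivalently it is h_{17} for the auxiliary sequence (h_n) obeying the same recurrence with h_3 = 1 and h_i = 0 for 0 ≤ i < 3:
h_4 = 1·1 + -1·0 + -1·0 + -2·0 = 1
h_5 = 1·1 + -1·1 + -1·0 + -2·0 = 0
h_6 = 1·0 + -1·1 + -1·1 + -2·0 = -2
h_7 = 1·-2 + -1·0 + -1·1 + -2·1 = -5
h_8 = 1·-5 + -1·-2 + -1·0 + -2·1 = -5
h_9 = 1·-5 + -1·-5 + -1·-2 + -2·0 = 2
h_10 = 1·2 + -1·-5 + -1·-5 + -2·-2 = 16
h_11 = 1·16 + -1·2 + -1·-5 + -2·-5 = 29
h_12 = 1·29 + -1·16 + -1·2 + -2·-5 = 21
h_13 = 1·21 + -1·29 + -1·16 + -2·2 = -28
h_14 = 1·-28 + -1·21 + -1·29 + -2·16 = -110
h_15 = 1·-110 + -1·-28 + -1·21 + -2·29 = -161
h_16 = 1·-161 + -1·-110 + -1·-28 + -2·21 = -65
h_17 = 1·-65 + -1·-161 + -1·-110 + -2·-28 = 262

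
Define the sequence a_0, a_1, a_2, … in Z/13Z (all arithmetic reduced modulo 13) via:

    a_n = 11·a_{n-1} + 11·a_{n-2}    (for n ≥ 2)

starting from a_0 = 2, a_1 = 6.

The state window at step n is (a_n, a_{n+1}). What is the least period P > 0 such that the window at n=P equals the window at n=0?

n=0: window = (2, 6)
n=1: window = (6, 10)
n=2: window = (10, 7)
n=3: window = (7, 5)
n=4: window = (5, 2)
n=5: window = (2, 12)
n=6: window = (12, 11)
n=7: window = (11, 6)
n=8: window = (6, 5)
n=9: window = (5, 4)
n=10: window = (4, 8)
n=11: window = (8, 2)
n=12: window = (2, 6)
window at n=12 equals window at n=0 → period = 12

12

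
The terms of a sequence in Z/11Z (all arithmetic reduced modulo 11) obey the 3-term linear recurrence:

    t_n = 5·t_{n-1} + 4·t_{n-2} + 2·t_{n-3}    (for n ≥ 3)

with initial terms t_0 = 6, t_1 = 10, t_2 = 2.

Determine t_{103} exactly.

t_3 = 5·2 + 4·10 + 2·6 = 7
t_4 = 5·7 + 4·2 + 2·10 = 8
t_5 = 5·8 + 4·7 + 2·2 = 6
t_6 = 5·6 + 4·8 + 2·7 = 10
t_7 = 5·10 + 4·6 + 2·8 = 2
(t_5, t_6, t_7) = (6, 10, 2) = (t_0, t_1, t_2), so the sequence has period 5.
103 ≡ 3 (mod 5), hence t_103 = t_3 = 7.

7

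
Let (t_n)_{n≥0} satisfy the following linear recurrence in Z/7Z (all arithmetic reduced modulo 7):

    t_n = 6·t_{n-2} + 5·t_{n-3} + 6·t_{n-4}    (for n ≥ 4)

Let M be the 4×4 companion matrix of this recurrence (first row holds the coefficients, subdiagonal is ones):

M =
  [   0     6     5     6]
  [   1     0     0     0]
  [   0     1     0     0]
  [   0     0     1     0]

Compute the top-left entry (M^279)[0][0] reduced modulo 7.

(M^279)[0][0] is the top entry after applying M 279 times to the unit state (1, 0, 0, 0). Equivalently it is h_{282} for the auxiliary sequence (h_n) obeying the same recurrence with h_3 = 1 and h_i = 0 for 0 ≤ i < 3:
h_4 = 0·1 + 6·0 + 5·0 + 6·0 = 0
h_5 = 0·0 + 6·1 + 5·0 + 6·0 = 6
h_6 = 0·6 + 6·0 + 5·1 + 6·0 = 5
h_7 = 0·5 + 6·6 + 5·0 + 6·1 = 0
h_8 = 0·0 + 6·5 + 5·6 + 6·0 = 4
h_9 = 0·4 + 6·0 + 5·5 + 6·6 = 5
Continuing the recurrence:
  h_10 = 5;  h_11 = 1;  h_12 = 2;  h_13 = 5;  h_14 = 5;  h_15 = 4
  h_16 = 4;  h_17 = 2;  h_18 = 4;  h_19 = 0;  h_20 = 2;  h_21 = 4
  h_22 = 1;  h_23 = 6;  h_24 = 3;  h_25 = 2;  h_26 = 5;  h_27 = 0
  h_28 = 2;  h_29 = 2;  h_30 = 0;  h_31 = 1;  h_32 = 1;  h_33 = 4
  h_34 = 4;  h_35 = 0;  h_36 = 1;  h_37 = 2;  h_38 = 2;  h_39 = 3
  h_40 = 0;  h_41 = 5;  h_42 = 6;  h_43 = 6;  h_44 = 5;  h_45 = 5
  h_46 = 5;  h_47 = 0;  h_48 = 1;  h_49 = 6;  h_50 = 1;  h_51 = 6
  h_52 = 0;  h_53 = 0;  h_54 = 1;  h_55 = 1;  h_56 = 6;  h_57 = 4
  h_58 = 5;  h_59 = 4;  h_60 = 2;  h_61 = 3;  h_62 = 6;  h_63 = 3
  h_64 = 0;  h_65 = 3;  h_66 = 2;  h_67 = 1;  h_68 = 6;  h_69 = 6
  h_70 = 4;  h_71 = 2;  h_72 = 6;  h_73 = 5;  h_74 = 0;  h_75 = 2
  h_76 = 5;  h_77 = 0;  h_78 = 5;  h_79 = 2;  h_80 = 4;  h_81 = 2
  h_82 = 1;  h_83 = 2;  h_84 = 5;  h_85 = 1;  h_86 = 4;  h_87 = 1
  h_88 = 3;  h_89 = 4;  h_90 = 5;  h_91 = 3;  h_92 = 5;  h_93 = 4
  h_94 = 5;  h_95 = 4;  h_96 = 3;  h_97 = 3;  h_98 = 5;  h_99 = 1
  h_100 = 0;  h_101 = 0;  h_102 = 0;  h_103 = 6;  h_104 = 0;  h_105 = 1
  h_106 = 2;  h_107 = 0;  h_108 = 3;  h_109 = 2;  h_110 = 2;  h_111 = 6
  h_112 = 5;  h_113 = 2;  h_114 = 2;  h_115 = 3;  h_116 = 3;  h_117 = 5
  h_118 = 3;  h_119 = 0;  h_120 = 5;  h_121 = 3;  h_122 = 6;  h_123 = 1
  h_124 = 4;  h_125 = 5;  h_126 = 2;  h_127 = 0;  h_128 = 5;  h_129 = 5
  h_130 = 0;  h_131 = 6;  h_132 = 6;  h_133 = 3;  h_134 = 3;  h_135 = 0
  h_136 = 6;  h_137 = 5;  h_138 = 5;  h_139 = 4;  h_140 = 0;  h_141 = 2
  h_142 = 1;  h_143 = 1;  h_144 = 2;  h_145 = 2;  h_146 = 2;  h_147 = 0
  h_148 = 6;  h_149 = 1;  h_150 = 6;  h_151 = 1;  h_152 = 0;  h_153 = 0
  h_154 = 6;  h_155 = 6;  h_156 = 1;  h_157 = 3;  h_158 = 2;  h_159 = 3
  h_160 = 5;  h_161 = 4;  h_162 = 1;  h_163 = 4;  h_164 = 0;  h_165 = 4
  h_166 = 5;  h_167 = 6;  h_168 = 1;  h_169 = 1;  h_170 = 3;  h_171 = 5
  h_172 = 1;  h_173 = 2;  h_174 = 0;  h_175 = 5;  h_176 = 2;  h_177 = 0
  h_178 = 2;  h_179 = 5;  h_180 = 3;  h_181 = 5;  h_182 = 6;  h_183 = 5
  h_184 = 2;  h_185 = 6;  h_186 = 3;  h_187 = 6;  h_188 = 4;  h_189 = 3
  h_190 = 2;  h_191 = 4;  h_192 = 2;  h_193 = 3;  h_194 = 2;  h_195 = 3
  h_196 = 4;  h_197 = 4;  h_198 = 2;  h_199 = 6;  h_200 = 0;  h_201 = 0
  h_202 = 0;  h_203 = 1;  h_204 = 0;  h_205 = 6;  h_206 = 5;  h_207 = 0
  h_208 = 4;  h_209 = 5;  h_210 = 5;  h_211 = 1;  h_212 = 2;  h_213 = 5
  h_214 = 5;  h_215 = 4;  h_216 = 4;  h_217 = 2;  h_218 = 4;  h_219 = 0
  h_220 = 2;  h_221 = 4;  h_222 = 1;  h_223 = 6;  h_224 = 3;  h_225 = 2
  h_226 = 5;  h_227 = 0;  h_228 = 2;  h_229 = 2;  h_230 = 0;  h_231 = 1
  h_232 = 1;  h_233 = 4;  h_234 = 4;  h_235 = 0;  h_236 = 1;  h_237 = 2
  h_238 = 2;  h_239 = 3;  h_240 = 0;  h_241 = 5;  h_242 = 6;  h_243 = 6
  h_244 = 5;  h_245 = 5;  h_246 = 5;  h_247 = 0;  h_248 = 1;  h_249 = 6
  h_250 = 1;  h_251 = 6;  h_252 = 0;  h_253 = 0;  h_254 = 1;  h_255 = 1
  h_256 = 6;  h_257 = 4;  h_258 = 5;  h_259 = 4;  h_260 = 2;  h_261 = 3
  h_262 = 6;  h_263 = 3;  h_264 = 0;  h_265 = 3;  h_266 = 2;  h_267 = 1
  h_268 = 6;  h_269 = 6;  h_270 = 4;  h_271 = 2;  h_272 = 6;  h_273 = 5
  h_274 = 0;  h_275 = 2;  h_276 = 5;  h_277 = 0;  h_278 = 5;  h_279 = 2
  h_280 = 4
h_281 = 0·4 + 6·2 + 5·5 + 6·0 = 2
h_282 = 0·2 + 6·4 + 5·2 + 6·5 = 1

1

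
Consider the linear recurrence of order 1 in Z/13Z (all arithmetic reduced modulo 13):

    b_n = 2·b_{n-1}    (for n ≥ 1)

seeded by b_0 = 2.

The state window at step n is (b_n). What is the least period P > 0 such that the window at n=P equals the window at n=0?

n=0: window = (2)
n=1: window = (4)
n=2: window = (8)
n=3: window = (3)
n=4: window = (6)
n=5: window = (12)
n=6: window = (11)
n=7: window = (9)
n=8: window = (5)
n=9: window = (10)
n=10: window = (7)
n=11: window = (1)
n=12: window = (2)
window at n=12 equals window at n=0 → period = 12

12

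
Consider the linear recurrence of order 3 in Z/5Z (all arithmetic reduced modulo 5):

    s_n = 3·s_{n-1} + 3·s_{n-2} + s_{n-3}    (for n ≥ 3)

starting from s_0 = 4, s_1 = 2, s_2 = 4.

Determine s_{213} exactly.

0

s_3 = 3·4 + 3·2 + 1·4 = 2
s_4 = 3·2 + 3·4 + 1·2 = 0
s_5 = 3·0 + 3·2 + 1·4 = 0
s_6 = 3·0 + 3·0 + 1·2 = 2
s_7 = 3·2 + 3·0 + 1·0 = 1
s_8 = 3·1 + 3·2 + 1·0 = 4
s_9 = 3·4 + 3·1 + 1·2 = 2
s_10 = 3·2 + 3·4 + 1·1 = 4
(s_8, s_9, s_10) = (4, 2, 4) = (s_0, s_1, s_2), so the sequence has period 8.
213 ≡ 5 (mod 8), hence s_213 = s_5 = 0.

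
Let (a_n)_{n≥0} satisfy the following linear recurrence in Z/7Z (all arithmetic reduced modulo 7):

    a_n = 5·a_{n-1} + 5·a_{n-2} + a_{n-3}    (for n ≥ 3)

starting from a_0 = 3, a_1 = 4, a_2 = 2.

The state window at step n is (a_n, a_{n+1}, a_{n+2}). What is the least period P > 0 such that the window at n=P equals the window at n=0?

57

n=0: window = (3, 4, 2)
n=1: window = (4, 2, 5)
n=2: window = (2, 5, 4)
n=3: window = (5, 4, 5)
n=4: window = (4, 5, 1)
n=5: window = (5, 1, 6)
n=6: window = (1, 6, 5)
n=7: window = (6, 5, 0)
n=8: window = (5, 0, 3)
n=9: window = (0, 3, 6)
n=10: window = (3, 6, 3)
n=11: window = (6, 3, 6)
n=12: window = (3, 6, 2)
n=13: window = (6, 2, 1)
n=14: window = (2, 1, 0)
n=15: window = (1, 0, 0)
n=16: window = (0, 0, 1)
n=17: window = (0, 1, 5)
n=18: window = (1, 5, 2)
n=19: window = (5, 2, 1)
n=20: window = (2, 1, 6)
n=21: window = (1, 6, 2)
n=22: window = (6, 2, 6)
n=23: window = (2, 6, 4)
n=24: window = (6, 4, 3)
n=25: window = (4, 3, 6)
n=26: window = (3, 6, 0)
n=27: window = (6, 0, 5)
n=28: window = (0, 5, 3)
n=29: window = (5, 3, 5)
n=30: window = (3, 5, 3)
n=31: window = (5, 3, 1)
n=32: window = (3, 1, 4)
n=33: window = (1, 4, 0)
n=34: window = (4, 0, 0)
n=35: window = (0, 0, 4)
n=36: window = (0, 4, 6)
n=37: window = (4, 6, 1)
n=38: window = (6, 1, 4)
n=39: window = (1, 4, 3)
n=40: window = (4, 3, 1)
…
n=55: window = (0, 2, 3)
n=56: window = (2, 3, 4)
n=57: window = (3, 4, 2)
window at n=57 equals window at n=0 → period = 57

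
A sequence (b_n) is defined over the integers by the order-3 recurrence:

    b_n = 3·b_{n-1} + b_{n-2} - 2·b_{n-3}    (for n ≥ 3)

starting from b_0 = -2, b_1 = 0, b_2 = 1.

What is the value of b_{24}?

168820865973

b_3 = 3·1 + 1·0 + -2·-2 = 7
b_4 = 3·7 + 1·1 + -2·0 = 22
b_5 = 3·22 + 1·7 + -2·1 = 71
b_6 = 3·71 + 1·22 + -2·7 = 221
b_7 = 3·221 + 1·71 + -2·22 = 690
b_8 = 3·690 + 1·221 + -2·71 = 2149
b_9 = 3·2149 + 1·690 + -2·221 = 6695
b_10 = 3·6695 + 1·2149 + -2·690 = 20854
b_11 = 3·20854 + 1·6695 + -2·2149 = 64959
b_12 = 3·64959 + 1·20854 + -2·6695 = 202341
b_13 = 3·202341 + 1·64959 + -2·20854 = 630274
b_14 = 3·630274 + 1·202341 + -2·64959 = 1963245
b_15 = 3·1963245 + 1·630274 + -2·202341 = 6115327
b_16 = 3·6115327 + 1·1963245 + -2·630274 = 19048678
b_17 = 3·19048678 + 1·6115327 + -2·1963245 = 59334871
b_18 = 3·59334871 + 1·19048678 + -2·6115327 = 184822637
b_19 = 3·184822637 + 1·59334871 + -2·19048678 = 575705426
b_20 = 3·575705426 + 1·184822637 + -2·59334871 = 1793269173
b_21 = 3·1793269173 + 1·575705426 + -2·184822637 = 5585867671
b_22 = 3·5585867671 + 1·1793269173 + -2·575705426 = 17399461334
b_23 = 3·17399461334 + 1·5585867671 + -2·1793269173 = 54197713327
b_24 = 3·54197713327 + 1·17399461334 + -2·5585867671 = 168820865973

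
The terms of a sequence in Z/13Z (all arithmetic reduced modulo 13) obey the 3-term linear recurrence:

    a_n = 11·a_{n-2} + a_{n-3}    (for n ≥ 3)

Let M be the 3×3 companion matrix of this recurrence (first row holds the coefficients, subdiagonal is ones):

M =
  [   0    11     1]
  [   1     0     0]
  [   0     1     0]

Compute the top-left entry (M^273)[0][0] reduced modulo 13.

8

(M^273)[0][0] is the top entry after applying M 273 times to the unit state (1, 0, 0). Equivalently it is h_{275} for the auxiliary sequence (h_n) obeying the same recurrence with h_2 = 1 and h_i = 0 for 0 ≤ i < 2:
h_3 = 0·1 + 11·0 + 1·0 = 0
h_4 = 0·0 + 11·1 + 1·0 = 11
h_5 = 0·11 + 11·0 + 1·1 = 1
h_6 = 0·1 + 11·11 + 1·0 = 4
h_7 = 0·4 + 11·1 + 1·11 = 9
h_8 = 0·9 + 11·4 + 1·1 = 6
Continuing the recurrence:
  h_9 = 12;  h_10 = 10;  h_11 = 8;  h_12 = 5;  h_13 = 7;  h_14 = 11
  h_15 = 4;  h_16 = 11;  h_17 = 3;  h_18 = 8;  h_19 = 5;  h_20 = 0
  h_21 = 11;  h_22 = 5;  h_23 = 4;  h_24 = 1;  h_25 = 10;  h_26 = 2
  h_27 = 7;  h_28 = 6;  h_29 = 1;  h_30 = 8;  h_31 = 4;  h_32 = 11
  h_33 = 0;  h_34 = 8;  h_35 = 11;  h_36 = 10;  h_37 = 12;  h_38 = 4
  h_39 = 12;  h_40 = 4;  h_41 = 6;  h_42 = 4;  h_43 = 5;  h_44 = 11
  h_45 = 7;  h_46 = 9;  h_47 = 10;  h_48 = 2;  h_49 = 2;  h_50 = 6
  h_51 = 11;  h_52 = 3;  h_53 = 10;  h_54 = 5;  h_55 = 9;  h_56 = 0
  h_57 = 0;  h_58 = 9;  h_59 = 0;  h_60 = 8;  h_61 = 9;  h_62 = 10
  h_63 = 3;  h_64 = 2;  h_65 = 4;  h_66 = 12;  h_67 = 7;  h_68 = 6
  h_69 = 11;  h_70 = 8;  h_71 = 10;  h_72 = 8;  h_73 = 1;  h_74 = 7
  h_75 = 6;  h_76 = 0;  h_77 = 8;  h_78 = 6;  h_79 = 10;  h_80 = 9
  h_81 = 12;  h_82 = 5;  h_83 = 11;  h_84 = 2;  h_85 = 9;  h_86 = 7
  h_87 = 10;  h_88 = 8;  h_89 = 0;  h_90 = 7;  h_91 = 8;  h_92 = 12
  h_93 = 4;  h_94 = 10;  h_95 = 4;  h_96 = 10;  h_97 = 2;  h_98 = 10
  h_99 = 6;  h_100 = 8;  h_101 = 11;  h_102 = 3;  h_103 = 12;  h_104 = 5
  h_105 = 5;  h_106 = 2;  h_107 = 8;  h_108 = 1;  h_109 = 12;  h_110 = 6
  h_111 = 3;  h_112 = 0;  h_113 = 0;  h_114 = 3;  h_115 = 0;  h_116 = 7
  h_117 = 3;  h_118 = 12;  h_119 = 1;  h_120 = 5;  h_121 = 10;  h_122 = 4
  h_123 = 11;  h_124 = 2;  h_125 = 8;  h_126 = 7;  h_127 = 12;  h_128 = 7
  h_129 = 9;  h_130 = 11;  h_131 = 2;  h_132 = 0;  h_133 = 7;  h_134 = 2
  h_135 = 12;  h_136 = 3;  h_137 = 4;  h_138 = 6;  h_139 = 8;  h_140 = 5
  h_141 = 3;  h_142 = 11;  h_143 = 12;  h_144 = 7;  h_145 = 0;  h_146 = 11
  h_147 = 7;  h_148 = 4;  h_149 = 10;  h_150 = 12;  h_151 = 10;  h_152 = 12
  h_153 = 5;  h_154 = 12;  h_155 = 2;  h_156 = 7;  h_157 = 8;  h_158 = 1
  h_159 = 4;  h_160 = 6;  h_161 = 6;  h_162 = 5;  h_163 = 7;  h_164 = 9
  h_165 = 4;  h_166 = 2;  h_167 = 1;  h_168 = 0;  h_169 = 0;  h_170 = 1
  h_171 = 0;  h_172 = 11;  h_173 = 1;  h_174 = 4;  h_175 = 9;  h_176 = 6
  h_177 = 12;  h_178 = 10;  h_179 = 8;  h_180 = 5;  h_181 = 7;  h_182 = 11
  h_183 = 4;  h_184 = 11;  h_185 = 3;  h_186 = 8;  h_187 = 5;  h_188 = 0
  h_189 = 11;  h_190 = 5;  h_191 = 4;  h_192 = 1;  h_193 = 10;  h_194 = 2
  h_195 = 7;  h_196 = 6;  h_197 = 1;  h_198 = 8;  h_199 = 4;  h_200 = 11
  h_201 = 0;  h_202 = 8;  h_203 = 11;  h_204 = 10;  h_205 = 12;  h_206 = 4
  h_207 = 12;  h_208 = 4;  h_209 = 6;  h_210 = 4;  h_211 = 5;  h_212 = 11
  h_213 = 7;  h_214 = 9;  h_215 = 10;  h_216 = 2;  h_217 = 2;  h_218 = 6
  h_219 = 11;  h_220 = 3;  h_221 = 10;  h_222 = 5;  h_223 = 9;  h_224 = 0
  h_225 = 0;  h_226 = 9;  h_227 = 0;  h_228 = 8;  h_229 = 9;  h_230 = 10
  h_231 = 3;  h_232 = 2;  h_233 = 4;  h_234 = 12;  h_235 = 7;  h_236 = 6
  h_237 = 11;  h_238 = 8;  h_239 = 10;  h_240 = 8;  h_241 = 1;  h_242 = 7
  h_243 = 6;  h_244 = 0;  h_245 = 8;  h_246 = 6;  h_247 = 10;  h_248 = 9
  h_249 = 12;  h_250 = 5;  h_251 = 11;  h_252 = 2;  h_253 = 9;  h_254 = 7
  h_255 = 10;  h_256 = 8;  h_257 = 0;  h_258 = 7;  h_259 = 8;  h_260 = 12
  h_261 = 4;  h_262 = 10;  h_263 = 4;  h_264 = 10;  h_265 = 2;  h_266 = 10
  h_267 = 6;  h_268 = 8;  h_269 = 11;  h_270 = 3;  h_271 = 12;  h_272 = 5
  h_273 = 5
h_274 = 0·5 + 11·5 + 1·12 = 2
h_275 = 0·2 + 11·5 + 1·5 = 8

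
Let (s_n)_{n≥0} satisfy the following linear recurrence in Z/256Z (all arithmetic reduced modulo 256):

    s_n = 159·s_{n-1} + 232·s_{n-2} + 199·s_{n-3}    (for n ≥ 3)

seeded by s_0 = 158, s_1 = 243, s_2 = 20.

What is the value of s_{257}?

69

s_3 = 159·20 + 232·243 + 199·158 = 118
s_4 = 159·118 + 232·20 + 199·243 = 79
s_5 = 159·79 + 232·118 + 199·20 = 141
s_6 = 159·141 + 232·79 + 199·118 = 229
s_7 = 159·229 + 232·141 + 199·79 = 108
s_8 = 159·108 + 232·229 + 199·141 = 55
Continuing the recurrence:
  s_9 = 12;  s_10 = 64;  s_11 = 97;  s_12 = 147;  s_13 = 245;  s_14 = 202
  s_15 = 195;  s_16 = 160;  s_17 = 30;  s_18 = 55;  s_19 = 185;  s_20 = 17
  s_21 = 248;  s_22 = 63;  s_23 = 24;  s_24 = 200;  s_25 = 241;  s_26 = 151
  s_27 = 169;  s_28 = 38;  s_29 = 35;  s_30 = 140;  s_31 = 54;  s_32 = 159
  s_33 = 133;  s_34 = 173;  s_35 = 148;  s_36 = 23;  s_37 = 228;  s_38 = 128
  s_39 = 1;  s_40 = 219;  s_41 = 109;  s_42 = 242;  s_43 = 83;  s_44 = 152
  s_45 = 190;  s_46 = 71;  s_47 = 113;  s_48 = 57;  s_49 = 0;  s_50 = 127
  s_51 = 48;  s_52 = 232;  s_53 = 81;  s_54 = 223;  s_55 = 65;  s_56 = 110
  s_57 = 147;  s_58 = 132;  s_59 = 182;  s_60 = 239;  s_61 = 253;  s_62 = 53
  s_63 = 252;  s_64 = 55;  s_65 = 188;  s_66 = 128;  s_67 = 161;  s_68 = 35
  s_69 = 37;  s_70 = 218;  s_71 = 35;  s_72 = 16;  s_73 = 30;  s_74 = 87
  s_75 = 169;  s_76 = 33;  s_77 = 72;  s_78 = 255;  s_79 = 72;  s_80 = 200
  s_81 = 177;  s_82 = 39;  s_83 = 25;  s_84 = 118;  s_85 = 67;  s_86 = 252
  s_87 = 246;  s_88 = 63;  s_89 = 245;  s_90 = 125;  s_91 = 164;  s_92 = 151
  s_93 = 148;  s_94 = 64;  s_95 = 65;  s_96 = 107;  s_97 = 29;  s_98 = 130
  s_99 = 51;  s_100 = 8;  s_101 = 62;  s_102 = 103;  s_103 = 97;  s_104 = 201
  s_105 = 208;  s_106 = 191;  s_107 = 96;  s_108 = 104;  s_109 = 17;  s_110 = 111
  s_111 = 49;  s_112 = 62;  s_113 = 51;  s_114 = 244;  s_115 = 246;  s_116 = 143
  s_117 = 109;  s_118 = 133;  s_119 = 140;  s_120 = 55;  s_121 = 108;  s_122 = 192
  s_123 = 225;  s_124 = 179;  s_125 = 85;  s_126 = 234;  s_127 = 131;  s_128 = 128
  s_129 = 30;  s_130 = 119;  s_131 = 153;  s_132 = 49;  s_133 = 152;  s_134 = 191
  s_135 = 120;  s_136 = 200;  s_137 = 113;  s_138 = 183;  s_139 = 137;  s_140 = 198
  s_141 = 99;  s_142 = 108;  s_143 = 182;  s_144 = 223;  s_145 = 101;  s_146 = 77
  s_147 = 180;  s_148 = 23;  s_149 = 68;  s_150 = 0;  s_151 = 129;  s_152 = 251
  s_153 = 205;  s_154 = 18;  s_155 = 19;  s_156 = 120;  s_157 = 190;  s_158 = 135
  s_159 = 81;  s_160 = 89;  s_161 = 160;  s_162 = 255;  s_163 = 144;  s_164 = 232
  s_165 = 209;  s_166 = 255;  s_167 = 33;  s_168 = 14;  s_169 = 211;  s_170 = 100
  s_171 = 54;  s_172 = 47;  s_173 = 221;  s_174 = 213;  s_175 = 28;  s_176 = 55
  s_177 = 28;  s_178 = 0;  s_179 = 33;  s_180 = 67;  s_181 = 133;  s_182 = 250
  s_183 = 227;  s_184 = 240;  s_185 = 30;  s_186 = 151;  s_187 = 137;  s_188 = 65
  s_189 = 232;  s_190 = 127;  s_191 = 168;  s_192 = 200;  s_193 = 49;  s_194 = 71
  s_195 = 249;  s_196 = 22;  s_197 = 131;  s_198 = 220;  s_199 = 118;  s_200 = 127
  s_201 = 213;  s_202 = 29;  s_203 = 196;  s_204 = 151;  s_205 = 244;  s_206 = 192
  s_207 = 193;  s_208 = 139;  s_209 = 125;  s_210 = 162;  s_211 = 243;  s_212 = 232
  s_213 = 62;  s_214 = 167;  s_215 = 65;  s_216 = 233;  s_217 = 112;  s_218 = 63
  s_219 = 192;  s_220 = 104;  s_221 = 145;  s_222 = 143;  s_223 = 17;  s_224 = 222
  s_225 = 115;  s_226 = 212;  s_227 = 118;  s_228 = 207;  s_229 = 77;  s_230 = 37
  s_231 = 172;  s_232 = 55;  s_233 = 204;  s_234 = 64;  s_235 = 97;  s_236 = 211
  s_237 = 181;  s_238 = 10;  s_239 = 67;  s_240 = 96;  s_241 = 30;  s_242 = 183
  s_243 = 121;  s_244 = 81;  s_245 = 56;  s_246 = 63;  s_247 = 216;  s_248 = 200
  s_249 = 241;  s_250 = 215;  s_251 = 105;  s_252 = 102;  s_253 = 163;  s_254 = 76
  s_255 = 54
s_256 = 159·54 + 232·76 + 199·163 = 31
s_257 = 159·31 + 232·54 + 199·76 = 69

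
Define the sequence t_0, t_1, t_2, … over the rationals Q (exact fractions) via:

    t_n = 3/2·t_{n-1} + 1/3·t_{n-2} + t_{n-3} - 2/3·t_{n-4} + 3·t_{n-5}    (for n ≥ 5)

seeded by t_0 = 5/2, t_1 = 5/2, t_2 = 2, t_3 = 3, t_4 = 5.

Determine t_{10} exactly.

t_5 = 3/2·5 + 1/3·3 + 1·2 + -2/3·5/2 + 3·5/2 = 49/3
t_6 = 3/2·49/3 + 1/3·5 + 1·3 + -2/3·2 + 3·5/2 = 106/3
t_7 = 3/2·106/3 + 1/3·49/3 + 1·5 + -2/3·3 + 3·2 = 607/9
t_8 = 3/2·607/9 + 1/3·106/3 + 1·49/3 + -2/3·5 + 3·3 = 2429/18
t_9 = 3/2·2429/18 + 1/3·607/9 + 1·106/3 + -2/3·49/3 + 3·5 = 28549/108
t_10 = 3/2·28549/108 + 1/3·2429/18 + 1·607/9 + -2/3·106/3 + 3·49/3 = 115427/216

115427/216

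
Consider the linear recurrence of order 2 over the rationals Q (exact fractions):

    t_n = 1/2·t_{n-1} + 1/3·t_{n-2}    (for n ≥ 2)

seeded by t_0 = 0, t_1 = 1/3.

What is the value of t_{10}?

9089/124416

t_2 = 1/2·1/3 + 1/3·0 = 1/6
t_3 = 1/2·1/6 + 1/3·1/3 = 7/36
t_4 = 1/2·7/36 + 1/3·1/6 = 11/72
t_5 = 1/2·11/72 + 1/3·7/36 = 61/432
t_6 = 1/2·61/432 + 1/3·11/72 = 35/288
t_7 = 1/2·35/288 + 1/3·61/432 = 559/5184
t_8 = 1/2·559/5184 + 1/3·35/288 = 979/10368
t_9 = 1/2·979/10368 + 1/3·559/5184 = 5173/62208
t_10 = 1/2·5173/62208 + 1/3·979/10368 = 9089/124416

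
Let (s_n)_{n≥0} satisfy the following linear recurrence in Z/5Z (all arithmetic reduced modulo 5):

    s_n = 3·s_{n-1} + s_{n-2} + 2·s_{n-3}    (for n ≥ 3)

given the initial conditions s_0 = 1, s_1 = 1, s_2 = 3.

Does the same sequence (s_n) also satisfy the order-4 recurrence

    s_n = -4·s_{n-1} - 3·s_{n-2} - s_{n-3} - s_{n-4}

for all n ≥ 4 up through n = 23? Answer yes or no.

Terms s_0..s_23: 1, 1, 3, 2, 1, 1, 3, 2, 1, 1, 3, 2, 1, 1, 3, 2, 1, 1, 3, 2, 1, 1, 3, 2
n=4: candidate gives 1, actual s_4 = 1 ✓
n=5: candidate gives 1, actual s_5 = 1 ✓
n=6: candidate gives 3, actual s_6 = 3 ✓
n=7: candidate gives 2, actual s_7 = 2 ✓
n=8: candidate gives 1, actual s_8 = 1 ✓
n=9: candidate gives 1, actual s_9 = 1 ✓
n=10: candidate gives 3, actual s_10 = 3 ✓
n=11: candidate gives 2, actual s_11 = 2 ✓
n=12: candidate gives 1, actual s_12 = 1 ✓
n=13: candidate gives 1, actual s_13 = 1 ✓
n=14: candidate gives 3, actual s_14 = 3 ✓
n=15: candidate gives 2, actual s_15 = 2 ✓
n=16: candidate gives 1, actual s_16 = 1 ✓
n=17: candidate gives 1, actual s_17 = 1 ✓
n=18: candidate gives 3, actual s_18 = 3 ✓
n=19: candidate gives 2, actual s_19 = 2 ✓
n=20: candidate gives 1, actual s_20 = 1 ✓
n=21: candidate gives 1, actual s_21 = 1 ✓
n=22: candidate gives 3, actual s_22 = 3 ✓
n=23: candidate gives 2, actual s_23 = 2 ✓

yes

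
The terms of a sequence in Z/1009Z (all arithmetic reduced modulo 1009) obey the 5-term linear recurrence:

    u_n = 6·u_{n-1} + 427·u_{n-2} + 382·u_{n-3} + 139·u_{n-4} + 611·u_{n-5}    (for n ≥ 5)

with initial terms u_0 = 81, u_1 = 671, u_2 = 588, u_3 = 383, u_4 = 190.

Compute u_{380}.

u_5 = 6·190 + 427·383 + 382·588 + 139·671 + 611·81 = 314
u_6 = 6·314 + 427·190 + 382·383 + 139·588 + 611·671 = 607
u_7 = 6·607 + 427·314 + 382·190 + 139·383 + 611·588 = 252
u_8 = 6·252 + 427·607 + 382·314 + 139·190 + 611·383 = 357
u_9 = 6·357 + 427·252 + 382·607 + 139·314 + 611·190 = 892
u_10 = 6·892 + 427·357 + 382·252 + 139·607 + 611·314 = 557
Continuing the recurrence:
  u_11 = 243;  u_12 = 652;  u_13 = 658;  u_14 = 721;  u_15 = 360;  u_16 = 347
  u_17 = 850;  u_18 = 981;  u_19 = 114;  u_20 = 437;  u_21 = 468;  u_22 = 744
  u_23 = 678;  u_24 = 304;  u_25 = 506;  u_26 = 238;  u_27 = 578;  u_28 = 168
  u_29 = 507;  u_30 = 134;  u_31 = 711;  u_32 = 34;  u_33 = 403;  u_34 = 442
  u_35 = 139;  u_36 = 686;  u_37 = 350;  u_38 = 950;  u_39 = 285;  u_40 = 917
  u_41 = 352;  u_42 = 881;  u_43 = 914;  u_44 = 443;  u_45 = 759;  u_46 = 546
  u_47 = 573;  u_48 = 325;  u_49 = 960;  u_50 = 9;  u_51 = 935;  u_52 = 575
  u_53 = 569;  u_54 = 273;  u_55 = 369;  u_56 = 551;  u_57 = 370;  u_58 = 248
  u_59 = 816;  u_60 = 239;  u_61 = 268;  u_62 = 894;  u_63 = 811;  u_64 = 678
  u_65 = 351;  u_66 = 499;  u_67 = 281;  u_68 = 234;  u_69 = 144;  u_70 = 563
  u_71 = 765;  u_72 = 725;  u_73 = 743;  u_74 = 619;  u_75 = 911;  u_76 = 796
  u_77 = 998;  u_78 = 898;  u_79 = 383;  u_80 = 456;  u_81 = 275;  u_82 = 665
  u_83 = 521;  u_84 = 381;  u_85 = 532;  u_86 = 790;  u_87 = 548;  u_88 = 978
  u_89 = 823;  u_90 = 229;  u_91 = 796;  u_92 = 804;  u_93 = 952;  u_94 = 183
  u_95 = 689;  u_96 = 745;  u_97 = 304;  u_98 = 635;  u_99 = 212;  u_100 = 943
  u_101 = 751;  u_102 = 365;  u_103 = 736;  u_104 = 453;  u_105 = 848;  u_106 = 447
  u_107 = 448;  u_108 = 976;  u_109 = 766;  u_110 = 287;  u_111 = 782;  u_112 = 856
  u_113 = 225;  u_114 = 38;  u_115 = 41;  u_116 = 980;  u_117 = 920;  u_118 = 206
  u_119 = 243;  u_120 = 767;  u_121 = 570;  u_122 = 464;  u_123 = 583;  u_124 = 440
  u_125 = 993;  u_126 = 921;  u_127 = 581;  u_128 = 814;  u_129 = 642;  u_130 = 450
  u_131 = 292;  u_132 = 192;  u_133 = 444;  u_134 = 199;  u_135 = 498;  u_136 = 547
  u_137 = 780;  u_138 = 950;  u_139 = 946;  u_140 = 886;  u_141 = 968;  u_142 = 54
  u_143 = 1006;  u_144 = 220;  u_145 = 355;  u_146 = 695;  u_147 = 951;  u_148 = 670
  u_149 = 693;  u_150 = 418;  u_151 = 284;  u_152 = 126;  u_153 = 377;  u_154 = 317
  u_155 = 378;  u_156 = 467;  u_157 = 1001;  u_158 = 659;  u_159 = 372;  u_160 = 301
  u_161 = 403;  u_162 = 558;  u_163 = 126;  u_164 = 195;  u_165 = 529;  u_166 = 280
  u_167 = 619;  u_168 = 618;  u_169 = 599;  u_170 = 355;  u_171 = 404;  u_172 = 387
  u_173 = 423;  u_174 = 879;  u_175 = 381;  u_176 = 354;  u_177 = 751;  u_178 = 765
  u_179 = 154;  u_180 = 466;  u_181 = 392;  u_182 = 1005;  u_183 = 759;  u_184 = 686
  u_185 = 964;  u_186 = 220;  u_187 = 118;  u_188 = 891;  u_189 = 740;  u_190 = 197
  u_191 = 137;  u_192 = 546;  u_193 = 297;  u_194 = 950;  u_195 = 217;  u_196 = 950
  u_197 = 696;  u_198 = 46;  u_199 = 650;  u_200 = 110;  u_201 = 300;  u_202 = 222
  u_203 = 325;  u_204 = 222;  u_205 = 851;  u_206 = 302;  u_207 = 185;  u_208 = 477
  u_209 = 129;  u_210 = 601;  u_211 = 117;  u_212 = 616;  u_213 = 332;  u_214 = 873
  u_215 = 966;  u_216 = 598;  u_217 = 631;  u_218 = 856;  u_219 = 246;  u_220 = 957
  u_221 = 925;  u_222 = 659;  u_223 = 932;  u_224 = 429;  u_225 = 401;  u_226 = 706
  u_227 = 771;  u_228 = 651;  u_229 = 465;  u_230 = 244;  u_231 = 434;  u_232 = 450
  u_233 = 998;  u_234 = 882;  u_235 = 503;  u_236 = 890;  u_237 = 59;  u_238 = 269
  u_239 = 912;  u_240 = 804;  u_241 = 646;  u_242 = 150;  u_243 = 194;  u_244 = 226
  u_245 = 88;  u_246 = 465;  u_247 = 127;  u_248 = 470;  u_249 = 568;  u_250 = 712
  u_251 = 627;  u_252 = 740;  u_253 = 157;  u_254 = 515;  u_255 = 191;  u_256 = 142
  u_257 = 388;  u_258 = 736;  u_259 = 510;  u_260 = 623;  u_261 = 621;  u_262 = 775
  u_263 = 218;  u_264 = 31;  u_265 = 662;  u_266 = 403;  u_267 = 624;  u_268 = 167
  u_269 = 612;  u_270 = 954;  u_271 = 898;  u_272 = 638;  u_273 = 437;  u_274 = 596
  u_275 = 428;  u_276 = 895;  u_277 = 637;  u_278 = 315;  u_279 = 157;  u_280 = 881
  u_281 = 663;  u_282 = 346;  u_283 = 555;  u_284 = 171;  u_285 = 712;  u_286 = 871
  u_287 = 210;  u_288 = 44;  u_289 = 525;  u_290 = 391;  u_291 = 527;  u_292 = 595
  u_293 = 563;  u_294 = 447;  u_295 = 552;  u_296 = 695;  u_297 = 834;  u_298 = 569
  u_299 = 173;  u_300 = 583;  u_301 = 855;  u_302 = 722;  u_303 = 234;  u_304 = 713
  u_305 = 435;  u_306 = 122;  u_307 = 195;  u_308 = 402;  u_309 = 791;  u_310 = 881
  u_311 = 926;  u_312 = 269;  u_313 = 418;  u_314 = 260;  u_315 = 340;  u_316 = 101
  u_317 = 400;  u_318 = 787;  u_319 = 480;  u_320 = 145;  u_321 = 213;  u_322 = 1000
  u_323 = 681;  u_324 = 525;  u_325 = 56;  u_326 = 73;  u_327 = 261;  u_328 = 353
  u_329 = 825;  u_330 = 73;  u_331 = 374;  u_332 = 135;  u_333 = 126;  u_334 = 110
  u_335 = 821;  u_336 = 211;  u_337 = 451;  u_338 = 255;  u_339 = 979;  u_340 = 711
  u_341 = 983;  u_342 = 614;  u_343 = 111;  u_344 = 441;  u_345 = 17;  u_346 = 598
  u_347 = 816;  u_348 = 328;  u_349 = 63;  u_350 = 795;  u_351 = 99;  u_352 = 193
  u_353 = 327;  u_354 = 777;  u_355 = 124;  u_356 = 902;  u_357 = 933;  u_358 = 269
  u_359 = 527;  u_360 = 552;  u_361 = 890;  u_362 = 452;  u_363 = 811;  u_364 = 223
  u_365 = 533;  u_366 = 794;  u_367 = 142;  u_368 = 474;  u_369 = 987;  u_370 = 365
  u_371 = 688;  u_372 = 518;  u_373 = 426;  u_374 = 180;  u_375 = 268;  u_376 = 27
  u_377 = 84;  u_378 = 151
u_379 = 6·151 + 427·84 + 382·27 + 139·268 + 611·180 = 592
u_380 = 6·592 + 427·151 + 382·84 + 139·27 + 611·268 = 233

233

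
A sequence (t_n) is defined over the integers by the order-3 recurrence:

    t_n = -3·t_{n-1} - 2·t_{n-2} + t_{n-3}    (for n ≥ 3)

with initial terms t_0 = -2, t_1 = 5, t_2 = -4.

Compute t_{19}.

t_3 = -3·-4 + -2·5 + 1·-2 = 0
t_4 = -3·0 + -2·-4 + 1·5 = 13
t_5 = -3·13 + -2·0 + 1·-4 = -43
t_6 = -3·-43 + -2·13 + 1·0 = 103
t_7 = -3·103 + -2·-43 + 1·13 = -210
t_8 = -3·-210 + -2·103 + 1·-43 = 381
t_9 = -3·381 + -2·-210 + 1·103 = -620
t_10 = -3·-620 + -2·381 + 1·-210 = 888
t_11 = -3·888 + -2·-620 + 1·381 = -1043
t_12 = -3·-1043 + -2·888 + 1·-620 = 733
t_13 = -3·733 + -2·-1043 + 1·888 = 775
t_14 = -3·775 + -2·733 + 1·-1043 = -4834
t_15 = -3·-4834 + -2·775 + 1·733 = 13685
t_16 = -3·13685 + -2·-4834 + 1·775 = -30612
t_17 = -3·-30612 + -2·13685 + 1·-4834 = 59632
t_18 = -3·59632 + -2·-30612 + 1·13685 = -103987
t_19 = -3·-103987 + -2·59632 + 1·-30612 = 162085

162085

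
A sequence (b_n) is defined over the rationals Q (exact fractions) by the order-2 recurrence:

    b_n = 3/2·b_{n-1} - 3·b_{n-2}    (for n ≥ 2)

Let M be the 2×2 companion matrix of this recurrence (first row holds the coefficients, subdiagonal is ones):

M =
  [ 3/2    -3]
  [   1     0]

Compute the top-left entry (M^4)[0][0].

(M^4)[0][0] is the top entry after applying M 4 times to the unit state (1, 0). Equivalently it is h_{5} for the auxiliary sequence (h_n) obeying the same recurrence with h_1 = 1 and h_i = 0 for 0 ≤ i < 1:
h_2 = 3/2·1 + -3·0 = 3/2
h_3 = 3/2·3/2 + -3·1 = -3/4
h_4 = 3/2·-3/4 + -3·3/2 = -45/8
h_5 = 3/2·-45/8 + -3·-3/4 = -99/16

-99/16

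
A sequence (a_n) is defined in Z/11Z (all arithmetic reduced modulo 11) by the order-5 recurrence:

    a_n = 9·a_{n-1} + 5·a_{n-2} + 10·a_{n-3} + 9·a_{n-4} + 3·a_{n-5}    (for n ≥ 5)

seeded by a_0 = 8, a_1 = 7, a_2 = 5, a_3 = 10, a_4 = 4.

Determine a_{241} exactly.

4

a_5 = 9·4 + 5·10 + 10·5 + 9·7 + 3·8 = 3
a_6 = 9·3 + 5·4 + 10·10 + 9·5 + 3·7 = 4
a_7 = 9·4 + 5·3 + 10·4 + 9·10 + 3·5 = 9
a_8 = 9·9 + 5·4 + 10·3 + 9·4 + 3·10 = 10
a_9 = 9·10 + 5·9 + 10·4 + 9·3 + 3·4 = 5
a_10 = 9·5 + 5·10 + 10·9 + 9·4 + 3·3 = 10
Continuing the recurrence:
  a_11 = 0;  a_12 = 8;  a_13 = 5;  a_14 = 3;  a_15 = 8;  a_16 = 0
  a_17 = 7;  a_18 = 9;  a_19 = 10;  a_20 = 9;  a_21 = 9;  a_22 = 9
  a_23 = 3;  a_24 = 9;  a_25 = 8;  a_26 = 2;  a_27 = 4;  a_28 = 7
  a_29 = 4;  a_30 = 10;  a_31 = 2;  a_32 = 7;  a_33 = 10;  a_34 = 5
  a_35 = 4;  a_36 = 10;  a_37 = 7;  a_38 = 8;  a_39 = 5;  a_40 = 4
  a_41 = 3;  a_42 = 3;  a_43 = 8;  a_44 = 3;  a_45 = 4;  a_46 = 2
  a_47 = 6;  a_48 = 1;  a_49 = 5;  a_50 = 8;  a_51 = 2;  a_52 = 3
  a_53 = 0;  a_54 = 1;  a_55 = 4;  a_56 = 8;  a_57 = 1;  a_58 = 10
  a_59 = 5;  a_60 = 2;  a_61 = 0;  a_62 = 10;  a_63 = 9;  a_64 = 10
  a_65 = 10;  a_66 = 1;  a_67 = 6;  a_68 = 1;  a_69 = 4;  a_70 = 8
  a_71 = 5;  a_72 = 9;  a_73 = 5;  a_74 = 4;  a_75 = 0;  a_76 = 1
  a_77 = 0;  a_78 = 1;  a_79 = 9;  a_80 = 7;  a_81 = 0;  a_82 = 2
  a_83 = 7;  a_84 = 9;  a_85 = 3;  a_86 = 6;  a_87 = 8;  a_88 = 3
  a_89 = 5;  a_90 = 5;  a_91 = 3;  a_92 = 10;  a_93 = 0;  a_94 = 8
  a_95 = 5;  a_96 = 8;  a_97 = 9;  a_98 = 1;  a_99 = 5;  a_100 = 7
  a_101 = 5;  a_102 = 1;  a_103 = 9;  a_104 = 5;  a_105 = 1;  a_106 = 5
  a_107 = 8;  a_108 = 3;  a_109 = 9;  a_110 = 4;  a_111 = 0;  a_112 = 7
  a_113 = 6;  a_114 = 9;  a_115 = 6;  a_116 = 2;  a_117 = 4;  a_118 = 7
  a_119 = 8;  a_120 = 7;  a_121 = 6;  a_122 = 2;  a_123 = 2;  a_124 = 10
  a_125 = 8;  a_126 = 2;  a_127 = 6;  a_128 = 9;  a_129 = 2;  a_130 = 0
  a_131 = 6;  a_132 = 8;  a_133 = 4;  a_134 = 10;  a_135 = 2;  a_136 = 0
  a_137 = 5;  a_138 = 2;  a_139 = 3;  a_140 = 5;  a_141 = 4;  a_142 = 3
  a_143 = 9;  a_144 = 3;  a_145 = 10;  a_146 = 3;  a_147 = 10;  a_148 = 6
  a_149 = 2;  a_150 = 7;  a_151 = 1;  a_152 = 5;  a_153 = 2;  a_154 = 1
  a_155 = 0;  a_156 = 7;  a_157 = 7;  a_158 = 3;  a_159 = 3;  a_160 = 10
  a_161 = 10;  a_162 = 9;  a_163 = 3;  a_164 = 7;  a_165 = 2;  a_166 = 7
  a_167 = 10;  a_168 = 8;  a_169 = 0;  a_170 = 0;  a_171 = 4;  a_172 = 6
  a_173 = 10;  a_174 = 6;  a_175 = 2;  a_176 = 5;  a_177 = 3;  a_178 = 2
  a_179 = 9;  a_180 = 7;  a_181 = 5;  a_182 = 10;  a_183 = 8;  a_184 = 9
  a_185 = 1;  a_186 = 8;  a_187 = 5;  a_188 = 2;  a_189 = 5;  a_190 = 4
  a_191 = 7;  a_192 = 1;  a_193 = 3;  a_194 = 10;  a_195 = 3;  a_196 = 5
  a_197 = 3;  a_198 = 5;  a_199 = 2;  a_200 = 6;  a_201 = 2;  a_202 = 1
  a_203 = 2;  a_204 = 4;  a_205 = 4;  a_206 = 3;  a_207 = 9;  a_208 = 2
  a_209 = 9;  a_210 = 0;  a_211 = 1;  a_212 = 1;  a_213 = 2;  a_214 = 5
  a_215 = 8;  a_216 = 8;  a_217 = 7;  a_218 = 3;  a_219 = 9;  a_220 = 9
  a_221 = 1;  a_222 = 5;  a_223 = 10;  a_224 = 2;  a_225 = 0;  a_226 = 4
  a_227 = 7;  a_228 = 10;  a_229 = 6;  a_230 = 1;  a_231 = 5;  a_232 = 1
  a_233 = 7;  a_234 = 2;  a_235 = 1;  a_236 = 3;  a_237 = 8;  a_238 = 4
  a_239 = 0
a_240 = 9·0 + 5·4 + 10·8 + 9·3 + 3·1 = 9
a_241 = 9·9 + 5·0 + 10·4 + 9·8 + 3·3 = 4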